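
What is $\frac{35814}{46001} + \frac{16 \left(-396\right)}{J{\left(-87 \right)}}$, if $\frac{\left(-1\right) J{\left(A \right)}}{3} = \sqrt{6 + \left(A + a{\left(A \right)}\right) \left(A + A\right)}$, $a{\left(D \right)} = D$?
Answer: $\frac{35814}{46001} + \frac{352 \sqrt{618}}{721} \approx 12.915$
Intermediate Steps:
$J{\left(A \right)} = - 3 \sqrt{6 + 4 A^{2}}$ ($J{\left(A \right)} = - 3 \sqrt{6 + \left(A + A\right) \left(A + A\right)} = - 3 \sqrt{6 + 2 A 2 A} = - 3 \sqrt{6 + 4 A^{2}}$)
$\frac{35814}{46001} + \frac{16 \left(-396\right)}{J{\left(-87 \right)}} = \frac{35814}{46001} + \frac{16 \left(-396\right)}{\left(-3\right) \sqrt{6 + 4 \left(-87\right)^{2}}} = 35814 \cdot \frac{1}{46001} - \frac{6336}{\left(-3\right) \sqrt{6 + 4 \cdot 7569}} = \frac{35814}{46001} - \frac{6336}{\left(-3\right) \sqrt{6 + 30276}} = \frac{35814}{46001} - \frac{6336}{\left(-3\right) \sqrt{30282}} = \frac{35814}{46001} - \frac{6336}{\left(-3\right) 7 \sqrt{618}} = \frac{35814}{46001} - \frac{6336}{\left(-21\right) \sqrt{618}} = \frac{35814}{46001} - 6336 \left(- \frac{\sqrt{618}}{12978}\right) = \frac{35814}{46001} + \frac{352 \sqrt{618}}{721}$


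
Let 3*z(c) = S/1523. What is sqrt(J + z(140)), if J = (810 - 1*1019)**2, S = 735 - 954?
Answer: sqrt(101319235070)/1523 ≈ 209.00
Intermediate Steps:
S = -219
z(c) = -73/1523 (z(c) = (-219/1523)/3 = (-219*1/1523)/3 = (1/3)*(-219/1523) = -73/1523)
J = 43681 (J = (810 - 1019)**2 = (-209)**2 = 43681)
sqrt(J + z(140)) = sqrt(43681 - 73/1523) = sqrt(66526090/1523) = sqrt(101319235070)/1523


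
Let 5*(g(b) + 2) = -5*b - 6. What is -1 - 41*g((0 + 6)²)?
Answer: 8031/5 ≈ 1606.2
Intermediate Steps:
g(b) = -16/5 - b (g(b) = -2 + (-5*b - 6)/5 = -2 + (-6 - 5*b)/5 = -2 + (-6/5 - b) = -16/5 - b)
-1 - 41*g((0 + 6)²) = -1 - 41*(-16/5 - (0 + 6)²) = -1 - 41*(-16/5 - 1*6²) = -1 - 41*(-16/5 - 1*36) = -1 - 41*(-16/5 - 36) = -1 - 41*(-196/5) = -1 + 8036/5 = 8031/5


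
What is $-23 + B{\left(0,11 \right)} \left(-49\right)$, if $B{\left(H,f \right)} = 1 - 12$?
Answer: $516$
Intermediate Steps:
$B{\left(H,f \right)} = -11$ ($B{\left(H,f \right)} = 1 - 12 = -11$)
$-23 + B{\left(0,11 \right)} \left(-49\right) = -23 - -539 = -23 + 539 = 516$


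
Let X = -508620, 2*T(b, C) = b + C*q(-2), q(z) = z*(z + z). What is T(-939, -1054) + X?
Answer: -1026611/2 ≈ -5.1331e+5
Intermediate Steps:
q(z) = 2*z² (q(z) = z*(2*z) = 2*z²)
T(b, C) = b/2 + 4*C (T(b, C) = (b + C*(2*(-2)²))/2 = (b + C*(2*4))/2 = (b + C*8)/2 = (b + 8*C)/2 = b/2 + 4*C)
T(-939, -1054) + X = ((½)*(-939) + 4*(-1054)) - 508620 = (-939/2 - 4216) - 508620 = -9371/2 - 508620 = -1026611/2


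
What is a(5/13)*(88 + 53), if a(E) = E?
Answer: 705/13 ≈ 54.231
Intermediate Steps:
a(5/13)*(88 + 53) = (5/13)*(88 + 53) = (5*(1/13))*141 = (5/13)*141 = 705/13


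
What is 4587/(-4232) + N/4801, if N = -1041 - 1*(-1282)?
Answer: -21002275/20317832 ≈ -1.0337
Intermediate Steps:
N = 241 (N = -1041 + 1282 = 241)
4587/(-4232) + N/4801 = 4587/(-4232) + 241/4801 = 4587*(-1/4232) + 241*(1/4801) = -4587/4232 + 241/4801 = -21002275/20317832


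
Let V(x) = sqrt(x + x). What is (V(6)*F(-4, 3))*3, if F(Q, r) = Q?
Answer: -24*sqrt(3) ≈ -41.569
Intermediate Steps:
V(x) = sqrt(2)*sqrt(x) (V(x) = sqrt(2*x) = sqrt(2)*sqrt(x))
(V(6)*F(-4, 3))*3 = ((sqrt(2)*sqrt(6))*(-4))*3 = ((2*sqrt(3))*(-4))*3 = -8*sqrt(3)*3 = -24*sqrt(3)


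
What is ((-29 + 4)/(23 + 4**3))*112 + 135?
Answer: 8945/87 ≈ 102.82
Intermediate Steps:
((-29 + 4)/(23 + 4**3))*112 + 135 = -25/(23 + 64)*112 + 135 = -25/87*112 + 135 = -2800/87 + 135 = 8945/87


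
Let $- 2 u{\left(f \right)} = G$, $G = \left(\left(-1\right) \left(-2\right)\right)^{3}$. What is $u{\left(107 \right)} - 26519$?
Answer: $-26523$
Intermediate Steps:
$G = 8$ ($G = 2^{3} = 8$)
$u{\left(f \right)} = -4$ ($u{\left(f \right)} = \left(- \frac{1}{2}\right) 8 = -4$)
$u{\left(107 \right)} - 26519 = -4 - 26519 = -26523$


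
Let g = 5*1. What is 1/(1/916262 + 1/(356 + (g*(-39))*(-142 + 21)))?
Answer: 21945391162/940213 ≈ 23341.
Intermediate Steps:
g = 5
1/(1/916262 + 1/(356 + (g*(-39))*(-142 + 21))) = 1/(1/916262 + 1/(356 + (5*(-39))*(-142 + 21))) = 1/(1/916262 + 1/(356 - 195*(-121))) = 1/(1/916262 + 1/(356 + 23595)) = 1/(1/916262 + 1/23951) = 1/(940213/21945391162) = 21945391162/940213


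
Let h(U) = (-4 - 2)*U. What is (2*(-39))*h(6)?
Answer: 2808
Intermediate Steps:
h(U) = -6*U
(2*(-39))*h(6) = (2*(-39))*(-6*6) = -78*(-36) = 2808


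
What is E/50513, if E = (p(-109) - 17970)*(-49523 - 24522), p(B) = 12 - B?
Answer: 1321629205/50513 ≈ 26164.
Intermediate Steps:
E = 1321629205 (E = ((12 - 1*(-109)) - 17970)*(-49523 - 24522) = ((12 + 109) - 17970)*(-74045) = (121 - 17970)*(-74045) = -17849*(-74045) = 1321629205)
E/50513 = 1321629205/50513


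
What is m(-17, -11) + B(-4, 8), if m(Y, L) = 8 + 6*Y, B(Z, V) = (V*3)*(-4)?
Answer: -190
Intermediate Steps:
B(Z, V) = -12*V (B(Z, V) = (3*V)*(-4) = -12*V)
m(-17, -11) + B(-4, 8) = (8 + 6*(-17)) - 12*8 = (8 - 102) - 96 = -94 - 96 = -190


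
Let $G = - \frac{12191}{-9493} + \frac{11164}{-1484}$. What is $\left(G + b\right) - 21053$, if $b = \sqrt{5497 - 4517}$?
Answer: $- \frac{74168595961}{3521903} + 14 \sqrt{5} \approx -21028.0$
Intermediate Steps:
$G = - \frac{21972102}{3521903}$ ($G = \left(-12191\right) \left(- \frac{1}{9493}\right) + 11164 \left(- \frac{1}{1484}\right) = \frac{12191}{9493} - \frac{2791}{371} = - \frac{21972102}{3521903} \approx -6.2387$)
$b = 14 \sqrt{5}$ ($b = \sqrt{980} = 14 \sqrt{5} \approx 31.305$)
$\left(G + b\right) - 21053 = \left(- \frac{21972102}{3521903} + 14 \sqrt{5}\right) - 21053 = - \frac{74168595961}{3521903} + 14 \sqrt{5}$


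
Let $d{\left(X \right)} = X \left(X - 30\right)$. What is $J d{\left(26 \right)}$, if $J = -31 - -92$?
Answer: $-6344$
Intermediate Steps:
$d{\left(X \right)} = X \left(-30 + X\right)$
$J = 61$ ($J = -31 + 92 = 61$)
$J d{\left(26 \right)} = 61 \cdot 26 \left(-30 + 26\right) = 61 \cdot 26 \left(-4\right) = 61 \left(-104\right) = -6344$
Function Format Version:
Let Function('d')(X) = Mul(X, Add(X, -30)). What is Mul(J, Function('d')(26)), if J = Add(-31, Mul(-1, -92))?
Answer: -6344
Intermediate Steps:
Function('d')(X) = Mul(X, Add(-30, X))
J = 61 (J = Add(-31, 92) = 61)
Mul(J, Function('d')(26)) = Mul(61, Mul(26, Add(-30, 26))) = Mul(61, Mul(26, -4)) = Mul(61, -104) = -6344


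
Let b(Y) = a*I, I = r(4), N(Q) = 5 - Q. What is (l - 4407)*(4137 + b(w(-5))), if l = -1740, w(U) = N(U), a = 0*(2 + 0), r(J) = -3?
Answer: -25430139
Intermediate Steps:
I = -3
a = 0 (a = 0*2 = 0)
w(U) = 5 - U
b(Y) = 0 (b(Y) = 0*(-3) = 0)
(l - 4407)*(4137 + b(w(-5))) = (-1740 - 4407)*(4137 + 0) = -6147*4137 = -25430139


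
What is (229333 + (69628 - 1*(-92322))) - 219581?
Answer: 171702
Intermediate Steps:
(229333 + (69628 - 1*(-92322))) - 219581 = (229333 + (69628 + 92322)) - 219581 = (229333 + 161950) - 219581 = 391283 - 219581 = 171702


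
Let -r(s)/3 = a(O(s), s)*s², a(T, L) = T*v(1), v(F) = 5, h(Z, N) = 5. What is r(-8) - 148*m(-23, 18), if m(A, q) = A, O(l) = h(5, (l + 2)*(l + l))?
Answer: -1396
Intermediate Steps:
O(l) = 5
a(T, L) = 5*T (a(T, L) = T*5 = 5*T)
r(s) = -75*s² (r(s) = -3*5*5*s² = -75*s²)
r(-8) - 148*m(-23, 18) = -75*(-8)² - 148*(-23) = -75*64 + 3404 = -4800 + 3404 = -1396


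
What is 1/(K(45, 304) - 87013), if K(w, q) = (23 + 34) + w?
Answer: -1/86911 ≈ -1.1506e-5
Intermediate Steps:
K(w, q) = 57 + w
1/(K(45, 304) - 87013) = 1/((57 + 45) - 87013) = 1/(102 - 87013) = 1/(-86911) = -1/86911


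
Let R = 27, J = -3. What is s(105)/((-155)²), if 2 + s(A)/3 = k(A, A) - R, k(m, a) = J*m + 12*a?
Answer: 2748/24025 ≈ 0.11438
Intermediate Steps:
k(m, a) = -3*m + 12*a
s(A) = -87 + 27*A (s(A) = -6 + 3*((-3*A + 12*A) - 1*27) = -6 + 3*(9*A - 27) = -6 + 3*(-27 + 9*A) = -6 + (-81 + 27*A) = -87 + 27*A)
s(105)/((-155)²) = (-87 + 27*105)/((-155)²) = (-87 + 2835)/24025 = 2748*(1/24025) = 2748/24025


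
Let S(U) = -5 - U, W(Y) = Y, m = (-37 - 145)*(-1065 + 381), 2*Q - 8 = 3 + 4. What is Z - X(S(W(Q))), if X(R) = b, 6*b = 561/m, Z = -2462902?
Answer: -613203488539/248976 ≈ -2.4629e+6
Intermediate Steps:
Q = 15/2 (Q = 4 + (3 + 4)/2 = 4 + (½)*7 = 4 + 7/2 = 15/2 ≈ 7.5000)
m = 124488 (m = -182*(-684) = 124488)
b = 187/248976 (b = (561/124488)/6 = (561*(1/124488))/6 = (⅙)*(187/41496) = 187/248976 ≈ 0.00075108)
X(R) = 187/248976
Z - X(S(W(Q))) = -2462902 - 1*187/248976 = -2462902 - 187/248976 = -613203488539/248976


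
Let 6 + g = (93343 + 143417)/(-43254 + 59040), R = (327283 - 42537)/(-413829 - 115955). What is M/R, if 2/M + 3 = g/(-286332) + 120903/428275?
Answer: 85463820059258379600/62419067239539084151 ≈ 1.3692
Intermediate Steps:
R = -142373/264892 (R = 284746/(-529784) = 284746*(-1/529784) = -142373/264892 ≈ -0.53748)
g = 23674/2631 (g = -6 + (93343 + 143417)/(-43254 + 59040) = -6 + 236760/15786 = -6 + 236760*(1/15786) = -6 + 39460/2631 = 23674/2631 ≈ 8.9981)
M = -322636470936300/438419273594987 (M = 2/(-3 + ((23674/2631)/(-286332) + 120903/428275)) = 2/(-3 + ((23674/2631)*(-1/286332) + 120903*(1/428275))) = 2/(-3 + (-11837/376669746 + 120903/428275)) = 2/(-3 + 45535432809463/161318235468150) = 2/(-438419273594987/161318235468150) = 2*(-161318235468150/438419273594987) = -322636470936300/438419273594987 ≈ -0.73591)
M/R = -322636470936300/(438419273594987*(-142373/264892)) = -322636470936300/438419273594987*(-264892/142373) = 85463820059258379600/62419067239539084151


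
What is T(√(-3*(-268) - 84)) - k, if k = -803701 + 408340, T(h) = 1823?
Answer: 397184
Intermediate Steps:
k = -395361
T(√(-3*(-268) - 84)) - k = 1823 - 1*(-395361) = 1823 + 395361 = 397184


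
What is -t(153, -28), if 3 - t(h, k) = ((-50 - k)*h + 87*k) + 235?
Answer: -5570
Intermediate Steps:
t(h, k) = -232 - 87*k - h*(-50 - k) (t(h, k) = 3 - (((-50 - k)*h + 87*k) + 235) = 3 - ((h*(-50 - k) + 87*k) + 235) = 3 - ((87*k + h*(-50 - k)) + 235) = 3 - (235 + 87*k + h*(-50 - k)) = 3 + (-235 - 87*k - h*(-50 - k)) = -232 - 87*k - h*(-50 - k))
-t(153, -28) = -(-232 - 87*(-28) + 50*153 + 153*(-28)) = -(-232 + 2436 + 7650 - 4284) = -1*5570 = -5570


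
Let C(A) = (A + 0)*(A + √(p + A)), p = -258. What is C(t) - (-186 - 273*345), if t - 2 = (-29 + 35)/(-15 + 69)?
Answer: 7644412/81 + 133*I*√47/27 ≈ 94376.0 + 33.77*I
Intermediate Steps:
t = 19/9 (t = 2 + (-29 + 35)/(-15 + 69) = 2 + 6/54 = 2 + 6*(1/54) = 2 + ⅑ = 19/9 ≈ 2.1111)
C(A) = A*(A + √(-258 + A)) (C(A) = (A + 0)*(A + √(-258 + A)) = A*(A + √(-258 + A)))
C(t) - (-186 - 273*345) = 19*(19/9 + √(-258 + 19/9))/9 - (-186 - 273*345) = 19*(19/9 + √(-2303/9))/9 - (-186 - 94185) = 19*(19/9 + 7*I*√47/3)/9 - 1*(-94371) = (361/81 + 133*I*√47/27) + 94371 = 7644412/81 + 133*I*√47/27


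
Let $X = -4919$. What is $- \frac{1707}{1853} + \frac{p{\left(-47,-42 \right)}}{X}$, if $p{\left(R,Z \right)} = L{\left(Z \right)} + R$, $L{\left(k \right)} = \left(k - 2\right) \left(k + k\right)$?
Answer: $- \frac{15158330}{9114907} \approx -1.663$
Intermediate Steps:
$L{\left(k \right)} = 2 k \left(-2 + k\right)$ ($L{\left(k \right)} = \left(-2 + k\right) 2 k = 2 k \left(-2 + k\right)$)
$p{\left(R,Z \right)} = R + 2 Z \left(-2 + Z\right)$ ($p{\left(R,Z \right)} = 2 Z \left(-2 + Z\right) + R = R + 2 Z \left(-2 + Z\right)$)
$- \frac{1707}{1853} + \frac{p{\left(-47,-42 \right)}}{X} = - \frac{1707}{1853} + \frac{-47 + 2 \left(-42\right) \left(-2 - 42\right)}{-4919} = \left(-1707\right) \frac{1}{1853} + \left(-47 + 2 \left(-42\right) \left(-44\right)\right) \left(- \frac{1}{4919}\right) = - \frac{1707}{1853} + \left(-47 + 3696\right) \left(- \frac{1}{4919}\right) = - \frac{1707}{1853} + 3649 \left(- \frac{1}{4919}\right) = - \frac{1707}{1853} - \frac{3649}{4919} = - \frac{15158330}{9114907}$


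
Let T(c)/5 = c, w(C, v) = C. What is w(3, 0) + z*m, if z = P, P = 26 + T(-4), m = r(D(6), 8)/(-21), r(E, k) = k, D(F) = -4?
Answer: 5/7 ≈ 0.71429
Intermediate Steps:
T(c) = 5*c
m = -8/21 (m = 8/(-21) = 8*(-1/21) = -8/21 ≈ -0.38095)
P = 6 (P = 26 + 5*(-4) = 26 - 20 = 6)
z = 6
w(3, 0) + z*m = 3 + 6*(-8/21) = 3 - 16/7 = 5/7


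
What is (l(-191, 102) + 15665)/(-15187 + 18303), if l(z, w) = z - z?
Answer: 15665/3116 ≈ 5.0273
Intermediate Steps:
l(z, w) = 0
(l(-191, 102) + 15665)/(-15187 + 18303) = (0 + 15665)/(-15187 + 18303) = 15665/3116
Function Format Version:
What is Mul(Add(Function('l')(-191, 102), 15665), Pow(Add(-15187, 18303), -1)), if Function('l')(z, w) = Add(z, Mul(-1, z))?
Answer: Rational(15665, 3116) ≈ 5.0273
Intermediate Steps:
Function('l')(z, w) = 0
Mul(Add(Function('l')(-191, 102), 15665), Pow(Add(-15187, 18303), -1)) = Mul(Add(0, 15665), Pow(Add(-15187, 18303), -1)) = Mul(15665, Pow(3116, -1)) = Mul(15665, Rational(1, 3116)) = Rational(15665, 3116)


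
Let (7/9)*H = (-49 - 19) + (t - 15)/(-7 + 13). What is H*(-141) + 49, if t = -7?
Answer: 91288/7 ≈ 13041.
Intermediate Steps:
H = -645/7 (H = 9*((-49 - 19) + (-7 - 15)/(-7 + 13))/7 = 9*(-68 - 22/6)/7 = 9*(-68 - 22*⅙)/7 = 9*(-68 - 11/3)/7 = (9/7)*(-215/3) = -645/7 ≈ -92.143)
H*(-141) + 49 = -645/7*(-141) + 49 = 90945/7 + 49 = 91288/7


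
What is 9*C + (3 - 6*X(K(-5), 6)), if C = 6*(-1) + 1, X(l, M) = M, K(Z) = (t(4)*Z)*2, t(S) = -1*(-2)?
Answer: -78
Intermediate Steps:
t(S) = 2
K(Z) = 4*Z (K(Z) = (2*Z)*2 = 4*Z)
C = -5 (C = -6 + 1 = -5)
9*C + (3 - 6*X(K(-5), 6)) = 9*(-5) + (3 - 6*6) = -45 + (3 - 36) = -45 - 33 = -78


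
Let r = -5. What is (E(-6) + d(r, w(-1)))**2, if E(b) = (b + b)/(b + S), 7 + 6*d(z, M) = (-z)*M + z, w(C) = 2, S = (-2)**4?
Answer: 529/225 ≈ 2.3511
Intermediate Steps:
S = 16
d(z, M) = -7/6 + z/6 - M*z/6 (d(z, M) = -7/6 + ((-z)*M + z)/6 = -7/6 + (-M*z + z)/6 = -7/6 + (z - M*z)/6 = -7/6 + (z/6 - M*z/6) = -7/6 + z/6 - M*z/6)
E(b) = 2*b/(16 + b) (E(b) = (b + b)/(b + 16) = (2*b)/(16 + b) = 2*b/(16 + b))
(E(-6) + d(r, w(-1)))**2 = (2*(-6)/(16 - 6) + (-7/6 + (1/6)*(-5) - 1/6*2*(-5)))**2 = (2*(-6)/10 + (-7/6 - 5/6 + 5/3))**2 = (2*(-6)*(1/10) - 1/3)**2 = (-6/5 - 1/3)**2 = (-23/15)**2 = 529/225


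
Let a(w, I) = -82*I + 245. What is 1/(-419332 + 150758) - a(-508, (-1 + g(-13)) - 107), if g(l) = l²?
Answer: 1277606517/268574 ≈ 4757.0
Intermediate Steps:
a(w, I) = 245 - 82*I
1/(-419332 + 150758) - a(-508, (-1 + g(-13)) - 107) = 1/(-419332 + 150758) - (245 - 82*((-1 + (-13)²) - 107)) = 1/(-268574) - (245 - 82*((-1 + 169) - 107)) = -1/268574 - (245 - 82*(168 - 107)) = -1/268574 - (245 - 82*61) = -1/268574 - (245 - 5002) = -1/268574 - 1*(-4757) = -1/268574 + 4757 = 1277606517/268574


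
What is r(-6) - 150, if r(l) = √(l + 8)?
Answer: -150 + √2 ≈ -148.59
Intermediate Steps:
r(l) = √(8 + l)
r(-6) - 150 = √(8 - 6) - 150 = √2 - 150 = -150 + √2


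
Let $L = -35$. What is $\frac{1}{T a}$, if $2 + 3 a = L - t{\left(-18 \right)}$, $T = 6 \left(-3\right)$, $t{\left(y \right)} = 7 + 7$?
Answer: $\frac{1}{306} \approx 0.003268$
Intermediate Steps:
$t{\left(y \right)} = 14$
$T = -18$
$a = -17$ ($a = - \frac{2}{3} + \frac{-35 - 14}{3} = - \frac{2}{3} + \frac{1}{3} \left(-49\right) = - \frac{2}{3} - \frac{49}{3} = -17$)
$\frac{1}{T a} = \frac{1}{\left(-18\right) \left(-17\right)} = \frac{1}{306}$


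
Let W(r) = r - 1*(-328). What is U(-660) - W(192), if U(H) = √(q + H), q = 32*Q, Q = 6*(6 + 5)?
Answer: -520 + 22*√3 ≈ -481.90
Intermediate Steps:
W(r) = 328 + r (W(r) = r + 328 = 328 + r)
Q = 66 (Q = 6*11 = 66)
q = 2112 (q = 32*66 = 2112)
U(H) = √(2112 + H)
U(-660) - W(192) = √(2112 - 660) - (328 + 192) = √1452 - 1*520 = 22*√3 - 520 = -520 + 22*√3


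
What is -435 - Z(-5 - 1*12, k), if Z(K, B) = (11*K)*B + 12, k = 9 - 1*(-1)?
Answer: 1423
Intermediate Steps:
k = 10 (k = 9 + 1 = 10)
Z(K, B) = 12 + 11*B*K (Z(K, B) = 11*B*K + 12 = 12 + 11*B*K)
-435 - Z(-5 - 1*12, k) = -435 - (12 + 11*10*(-5 - 1*12)) = -435 - (12 + 11*10*(-5 - 12)) = -435 - (12 + 11*10*(-17)) = -435 - (12 - 1870) = -435 - 1*(-1858) = -435 + 1858 = 1423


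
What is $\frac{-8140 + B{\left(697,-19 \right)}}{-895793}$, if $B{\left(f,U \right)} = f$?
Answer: $\frac{7443}{895793} \approx 0.0083088$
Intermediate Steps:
$\frac{-8140 + B{\left(697,-19 \right)}}{-895793} = \frac{-8140 + 697}{-895793} = \left(-7443\right) \left(- \frac{1}{895793}\right) = \frac{7443}{895793}$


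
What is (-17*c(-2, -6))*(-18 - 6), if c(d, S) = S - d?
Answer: -1632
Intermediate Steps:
(-17*c(-2, -6))*(-18 - 6) = (-17*(-6 - 1*(-2)))*(-18 - 6) = -17*(-6 + 2)*(-24) = -17*(-4)*(-24) = 68*(-24) = -1632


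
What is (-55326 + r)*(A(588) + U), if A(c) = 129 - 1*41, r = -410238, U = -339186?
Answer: 157871821272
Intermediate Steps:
A(c) = 88 (A(c) = 129 - 41 = 88)
(-55326 + r)*(A(588) + U) = (-55326 - 410238)*(88 - 339186) = -465564*(-339098) = 157871821272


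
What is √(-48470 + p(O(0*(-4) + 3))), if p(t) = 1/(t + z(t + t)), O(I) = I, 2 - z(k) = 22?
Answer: I*√14007847/17 ≈ 220.16*I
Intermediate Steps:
z(k) = -20 (z(k) = 2 - 1*22 = 2 - 22 = -20)
p(t) = 1/(-20 + t) (p(t) = 1/(t - 20) = 1/(-20 + t))
√(-48470 + p(O(0*(-4) + 3))) = √(-48470 + 1/(-20 + (0*(-4) + 3))) = √(-48470 + 1/(-20 + (0 + 3))) = √(-48470 + 1/(-20 + 3)) = √(-48470 + 1/(-17)) = √(-48470 - 1/17) = √(-823991/17) = I*√14007847/17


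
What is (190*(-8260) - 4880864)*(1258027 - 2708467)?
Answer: 9355720916160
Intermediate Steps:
(190*(-8260) - 4880864)*(1258027 - 2708467) = (-1569400 - 4880864)*(-1450440) = -6450264*(-1450440) = 9355720916160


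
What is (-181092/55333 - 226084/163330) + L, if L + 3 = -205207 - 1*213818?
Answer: -1893511966830626/4518769445 ≈ -4.1903e+5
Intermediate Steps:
L = -419028 (L = -3 + (-205207 - 1*213818) = -3 + (-205207 - 213818) = -3 - 419025 = -419028)
(-181092/55333 - 226084/163330) + L = (-181092/55333 - 226084/163330) - 419028 = (-181092*1/55333 - 226084*1/163330) - 419028 = (-181092/55333 - 113042/81665) - 419028 = -21043831166/4518769445 - 419028 = -1893511966830626/4518769445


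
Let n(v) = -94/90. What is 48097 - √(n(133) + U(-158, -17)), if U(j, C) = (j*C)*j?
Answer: 48097 - 13*I*√565015/15 ≈ 48097.0 - 651.45*I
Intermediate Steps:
n(v) = -47/45 (n(v) = -94*1/90 = -47/45)
U(j, C) = C*j² (U(j, C) = (C*j)*j = C*j²)
48097 - √(n(133) + U(-158, -17)) = 48097 - √(-47/45 - 17*(-158)²) = 48097 - √(-47/45 - 17*24964) = 48097 - √(-47/45 - 424388) = 48097 - √(-19097507/45) = 48097 - 13*I*√565015/15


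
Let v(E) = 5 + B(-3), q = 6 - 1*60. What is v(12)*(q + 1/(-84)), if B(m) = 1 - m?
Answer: -13611/28 ≈ -486.11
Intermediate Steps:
q = -54 (q = 6 - 60 = -54)
v(E) = 9 (v(E) = 5 + (1 - 1*(-3)) = 5 + (1 + 3) = 5 + 4 = 9)
v(12)*(q + 1/(-84)) = 9*(-54 + 1/(-84)) = 9*(-54 - 1/84) = 9*(-4537/84) = -13611/28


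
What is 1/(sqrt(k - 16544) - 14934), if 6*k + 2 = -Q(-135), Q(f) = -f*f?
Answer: -89604/1338227177 - I*sqrt(486246)/1338227177 ≈ -6.6957e-5 - 5.2107e-7*I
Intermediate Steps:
Q(f) = -f**2
k = 18223/6 (k = -1/3 + (-(-1)*(-135)**2)/6 = -1/3 + (-(-1)*18225)/6 = -1/3 + (-1*(-18225))/6 = -1/3 + (1/6)*18225 = -1/3 + 6075/2 = 18223/6 ≈ 3037.2)
1/(sqrt(k - 16544) - 14934) = 1/(sqrt(18223/6 - 16544) - 14934) = 1/(sqrt(-81041/6) - 14934) = 1/(I*sqrt(486246)/6 - 14934) = 1/(-14934 + I*sqrt(486246)/6)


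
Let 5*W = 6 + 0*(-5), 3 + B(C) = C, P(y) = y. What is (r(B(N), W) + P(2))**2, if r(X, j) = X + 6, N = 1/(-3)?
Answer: 196/9 ≈ 21.778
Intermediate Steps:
N = -1/3 ≈ -0.33333
B(C) = -3 + C
W = 6/5 (W = (6 + 0*(-5))/5 = (6 + 0)/5 = (1/5)*6 = 6/5 ≈ 1.2000)
r(X, j) = 6 + X
(r(B(N), W) + P(2))**2 = ((6 + (-3 - 1/3)) + 2)**2 = ((6 - 10/3) + 2)**2 = (8/3 + 2)**2 = (14/3)**2 = 196/9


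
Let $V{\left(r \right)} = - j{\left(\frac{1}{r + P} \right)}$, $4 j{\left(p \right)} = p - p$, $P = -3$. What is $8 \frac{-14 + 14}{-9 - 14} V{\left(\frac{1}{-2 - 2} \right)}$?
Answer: $0$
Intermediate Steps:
$j{\left(p \right)} = 0$ ($j{\left(p \right)} = \frac{p - p}{4} = \frac{1}{4} \cdot 0 = 0$)
$V{\left(r \right)} = 0$ ($V{\left(r \right)} = \left(-1\right) 0 = 0$)
$8 \frac{-14 + 14}{-9 - 14} V{\left(\frac{1}{-2 - 2} \right)} = 8 \frac{-14 + 14}{-9 - 14} \cdot 0 = 8 \frac{0}{-23} \cdot 0 = 8 \cdot 0 \left(- \frac{1}{23}\right) 0 = 8 \cdot 0 \cdot 0 = 0 \cdot 0 = 0$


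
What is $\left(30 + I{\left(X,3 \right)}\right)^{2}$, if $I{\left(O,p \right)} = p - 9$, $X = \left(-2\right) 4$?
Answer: $576$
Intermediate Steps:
$X = -8$
$I{\left(O,p \right)} = -9 + p$
$\left(30 + I{\left(X,3 \right)}\right)^{2} = \left(30 + \left(-9 + 3\right)\right)^{2} = \left(30 - 6\right)^{2} = 24^{2} = 576$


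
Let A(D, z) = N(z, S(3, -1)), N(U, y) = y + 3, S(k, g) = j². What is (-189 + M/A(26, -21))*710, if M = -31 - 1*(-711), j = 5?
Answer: -818630/7 ≈ -1.1695e+5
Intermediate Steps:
M = 680 (M = -31 + 711 = 680)
S(k, g) = 25 (S(k, g) = 5² = 25)
N(U, y) = 3 + y
A(D, z) = 28 (A(D, z) = 3 + 25 = 28)
(-189 + M/A(26, -21))*710 = (-189 + 680/28)*710 = (-189 + 680*(1/28))*710 = (-189 + 170/7)*710 = -1153/7*710 = -818630/7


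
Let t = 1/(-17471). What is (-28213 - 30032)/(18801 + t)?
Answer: -203519679/65694454 ≈ -3.0980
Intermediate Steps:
t = -1/17471 ≈ -5.7238e-5
(-28213 - 30032)/(18801 + t) = (-28213 - 30032)/(18801 - 1/17471) = -58245/328472270/17471 = -58245*17471/328472270 = -203519679/65694454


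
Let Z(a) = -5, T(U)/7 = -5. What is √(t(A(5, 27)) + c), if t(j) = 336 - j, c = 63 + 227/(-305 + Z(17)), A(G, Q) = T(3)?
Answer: √41637030/310 ≈ 20.815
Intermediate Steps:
T(U) = -35 (T(U) = 7*(-5) = -35)
A(G, Q) = -35
c = 19303/310 (c = 63 + 227/(-305 - 5) = 63 + 227/(-310) = 63 - 1/310*227 = 63 - 227/310 = 19303/310 ≈ 62.268)
√(t(A(5, 27)) + c) = √((336 - 1*(-35)) + 19303/310) = √((336 + 35) + 19303/310) = √(371 + 19303/310) = √(134313/310) = √41637030/310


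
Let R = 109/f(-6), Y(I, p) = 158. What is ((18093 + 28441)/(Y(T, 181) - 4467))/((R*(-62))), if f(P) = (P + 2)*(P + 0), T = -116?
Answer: 558408/14560111 ≈ 0.038352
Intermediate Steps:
f(P) = P*(2 + P) (f(P) = (2 + P)*P = P*(2 + P))
R = 109/24 (R = 109/((-6*(2 - 6))) = 109/((-6*(-4))) = 109/24 ≈ 4.5417)
((18093 + 28441)/(Y(T, 181) - 4467))/((R*(-62))) = ((18093 + 28441)/(158 - 4467))/(((109/24)*(-62))) = (46534/(-4309))/(-3379/12) = (46534*(-1/4309))*(-12/3379) = -46534/4309*(-12/3379) = 558408/14560111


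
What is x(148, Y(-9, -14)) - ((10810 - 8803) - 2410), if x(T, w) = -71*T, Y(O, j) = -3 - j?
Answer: -10105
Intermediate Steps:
x(148, Y(-9, -14)) - ((10810 - 8803) - 2410) = -71*148 - ((10810 - 8803) - 2410) = -10508 - (2007 - 2410) = -10508 - 1*(-403) = -10508 + 403 = -10105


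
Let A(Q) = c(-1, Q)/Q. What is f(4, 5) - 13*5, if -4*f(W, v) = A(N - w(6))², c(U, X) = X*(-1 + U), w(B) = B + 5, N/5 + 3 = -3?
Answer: -66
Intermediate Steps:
N = -30 (N = -15 + 5*(-3) = -15 - 15 = -30)
w(B) = 5 + B
A(Q) = -2 (A(Q) = (Q*(-1 - 1))/Q = (Q*(-2))/Q = (-2*Q)/Q = -2)
f(W, v) = -1 (f(W, v) = -¼*(-2)² = -¼*4 = -1)
f(4, 5) - 13*5 = -1 - 13*5 = -1 - 65 = -66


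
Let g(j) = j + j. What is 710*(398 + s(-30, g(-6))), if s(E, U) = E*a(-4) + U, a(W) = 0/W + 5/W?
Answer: 300685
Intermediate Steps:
g(j) = 2*j
a(W) = 5/W (a(W) = 0 + 5/W = 5/W)
s(E, U) = U - 5*E/4 (s(E, U) = E*(5/(-4)) + U = E*(5*(-¼)) + U = E*(-5/4) + U = -5*E/4 + U = U - 5*E/4)
710*(398 + s(-30, g(-6))) = 710*(398 + (2*(-6) - 5/4*(-30))) = 710*(398 + (-12 + 75/2)) = 710*(398 + 51/2) = 710*(847/2) = 300685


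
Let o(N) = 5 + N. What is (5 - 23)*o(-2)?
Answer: -54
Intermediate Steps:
(5 - 23)*o(-2) = (5 - 23)*(5 - 2) = -18*3 = -54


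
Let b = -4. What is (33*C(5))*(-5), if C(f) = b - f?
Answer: 1485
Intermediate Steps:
C(f) = -4 - f
(33*C(5))*(-5) = (33*(-4 - 1*5))*(-5) = (33*(-4 - 5))*(-5) = (33*(-9))*(-5) = -297*(-5) = 1485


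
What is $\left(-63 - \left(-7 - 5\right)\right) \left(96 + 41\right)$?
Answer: $-6987$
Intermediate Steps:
$\left(-63 - \left(-7 - 5\right)\right) \left(96 + 41\right) = \left(-63 - \left(-7 - 5\right)\right) 137 = \left(-63 - -12\right) 137 = \left(-63 + 12\right) 137 = \left(-51\right) 137 = -6987$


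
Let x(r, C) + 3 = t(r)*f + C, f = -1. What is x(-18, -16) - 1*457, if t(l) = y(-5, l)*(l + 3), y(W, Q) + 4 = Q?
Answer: -806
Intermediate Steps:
y(W, Q) = -4 + Q
t(l) = (-4 + l)*(3 + l) (t(l) = (-4 + l)*(l + 3) = (-4 + l)*(3 + l))
x(r, C) = -3 + C - (-4 + r)*(3 + r) (x(r, C) = -3 + (((-4 + r)*(3 + r))*(-1) + C) = -3 + (-(-4 + r)*(3 + r) + C) = -3 + (C - (-4 + r)*(3 + r)) = -3 + C - (-4 + r)*(3 + r))
x(-18, -16) - 1*457 = (9 - 16 - 18 - 1*(-18)²) - 1*457 = (9 - 16 - 18 - 1*324) - 457 = (9 - 16 - 18 - 324) - 457 = -349 - 457 = -806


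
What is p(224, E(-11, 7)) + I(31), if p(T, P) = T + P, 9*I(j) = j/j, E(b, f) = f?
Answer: 2080/9 ≈ 231.11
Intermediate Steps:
I(j) = ⅑ (I(j) = (j/j)/9 = (⅑)*1 = ⅑)
p(T, P) = P + T
p(224, E(-11, 7)) + I(31) = (7 + 224) + ⅑ = 231 + ⅑ = 2080/9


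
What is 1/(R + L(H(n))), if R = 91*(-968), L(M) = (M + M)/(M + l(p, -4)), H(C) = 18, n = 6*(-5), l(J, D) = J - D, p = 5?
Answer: -3/264260 ≈ -1.1352e-5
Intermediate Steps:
n = -30
L(M) = 2*M/(9 + M) (L(M) = (M + M)/(M + (5 - 1*(-4))) = (2*M)/(M + (5 + 4)) = (2*M)/(M + 9) = (2*M)/(9 + M) = 2*M/(9 + M))
R = -88088
1/(R + L(H(n))) = 1/(-88088 + 2*18/(9 + 18)) = 1/(-88088 + 2*18/27) = 1/(-88088 + 2*18*(1/27)) = 1/(-88088 + 4/3) = 1/(-264260/3) = -3/264260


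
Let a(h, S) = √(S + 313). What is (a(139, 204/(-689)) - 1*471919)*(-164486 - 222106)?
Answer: 182440110048 - 2706144*√3029533/689 ≈ 1.8243e+11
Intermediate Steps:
a(h, S) = √(313 + S)
(a(139, 204/(-689)) - 1*471919)*(-164486 - 222106) = (√(313 + 204/(-689)) - 1*471919)*(-164486 - 222106) = (√(313 + 204*(-1/689)) - 471919)*(-386592) = (√(313 - 204/689) - 471919)*(-386592) = (√(215453/689) - 471919)*(-386592) = (7*√3029533/689 - 471919)*(-386592) = (-471919 + 7*√3029533/689)*(-386592) = 182440110048 - 2706144*√3029533/689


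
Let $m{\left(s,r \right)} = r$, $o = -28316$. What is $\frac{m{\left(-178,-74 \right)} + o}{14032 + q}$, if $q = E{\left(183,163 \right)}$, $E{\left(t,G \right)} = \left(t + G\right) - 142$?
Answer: $- \frac{14195}{7118} \approx -1.9942$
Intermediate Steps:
$E{\left(t,G \right)} = -142 + G + t$ ($E{\left(t,G \right)} = \left(G + t\right) - 142 = -142 + G + t$)
$q = 204$ ($q = -142 + 163 + 183 = 204$)
$\frac{m{\left(-178,-74 \right)} + o}{14032 + q} = \frac{-74 - 28316}{14032 + 204} = - \frac{28390}{14236} = \left(-28390\right) \frac{1}{14236} = - \frac{14195}{7118}$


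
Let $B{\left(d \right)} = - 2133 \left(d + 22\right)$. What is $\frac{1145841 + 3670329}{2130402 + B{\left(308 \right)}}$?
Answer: $\frac{802695}{237752} \approx 3.3762$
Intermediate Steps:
$B{\left(d \right)} = -46926 - 2133 d$ ($B{\left(d \right)} = - 2133 \left(22 + d\right) = -46926 - 2133 d$)
$\frac{1145841 + 3670329}{2130402 + B{\left(308 \right)}} = \frac{1145841 + 3670329}{2130402 - 703890} = \frac{4816170}{2130402 - 703890} = \frac{4816170}{1426512} = 4816170 \cdot \frac{1}{1426512} = \frac{802695}{237752}$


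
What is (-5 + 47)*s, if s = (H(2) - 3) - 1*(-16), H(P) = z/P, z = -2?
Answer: 504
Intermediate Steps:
H(P) = -2/P
s = 12 (s = (-2/2 - 3) - 1*(-16) = (-2*1/2 - 3) + 16 = (-1 - 3) + 16 = -4 + 16 = 12)
(-5 + 47)*s = (-5 + 47)*12 = 42*12 = 504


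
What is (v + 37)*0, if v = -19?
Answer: 0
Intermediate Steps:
(v + 37)*0 = (-19 + 37)*0 = 18*0 = 0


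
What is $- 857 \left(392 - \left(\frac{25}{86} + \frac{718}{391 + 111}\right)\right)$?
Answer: $- \frac{7219850491}{21586} \approx -3.3447 \cdot 10^{5}$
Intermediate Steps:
$- 857 \left(392 - \left(\frac{25}{86} + \frac{718}{391 + 111}\right)\right) = - 857 \left(392 - \left(\frac{25}{86} + \frac{718}{502}\right)\right) = - 857 \left(392 - \frac{37149}{21586}\right) = \left(-857\right) \frac{8424563}{21586} = - \frac{7219850491}{21586}$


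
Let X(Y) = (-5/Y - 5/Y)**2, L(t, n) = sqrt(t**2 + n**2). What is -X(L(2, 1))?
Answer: -20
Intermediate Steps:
L(t, n) = sqrt(n**2 + t**2)
X(Y) = 100/Y**2 (X(Y) = (-10/Y)**2 = 100/Y**2)
-X(L(2, 1)) = -100/(sqrt(1**2 + 2**2))**2 = -100/(sqrt(1 + 4))**2 = -100/(sqrt(5))**2 = -100/5 = -1*20 = -20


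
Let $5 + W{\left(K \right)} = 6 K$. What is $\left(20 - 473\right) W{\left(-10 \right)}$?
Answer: $29445$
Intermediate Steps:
$W{\left(K \right)} = -5 + 6 K$
$\left(20 - 473\right) W{\left(-10 \right)} = \left(20 - 473\right) \left(-5 + 6 \left(-10\right)\right) = \left(20 - 473\right) \left(-5 - 60\right) = \left(-453\right) \left(-65\right) = 29445$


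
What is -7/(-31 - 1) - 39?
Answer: -1241/32 ≈ -38.781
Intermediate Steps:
-7/(-31 - 1) - 39 = -7/(-32) - 39 = -1/32*(-7) - 39 = 7/32 - 39 = -1241/32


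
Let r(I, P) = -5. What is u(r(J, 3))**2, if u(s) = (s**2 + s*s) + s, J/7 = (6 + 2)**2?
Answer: 2025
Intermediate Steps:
J = 448 (J = 7*(6 + 2)**2 = 7*8**2 = 7*64 = 448)
u(s) = s + 2*s**2 (u(s) = (s**2 + s**2) + s = 2*s**2 + s = s + 2*s**2)
u(r(J, 3))**2 = (-5*(1 + 2*(-5)))**2 = (-5*(1 - 10))**2 = (-5*(-9))**2 = 45**2 = 2025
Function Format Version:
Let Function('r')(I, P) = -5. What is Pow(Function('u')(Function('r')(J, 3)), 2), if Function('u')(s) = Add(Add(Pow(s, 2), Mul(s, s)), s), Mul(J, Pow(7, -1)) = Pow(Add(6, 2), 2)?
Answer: 2025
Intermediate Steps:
J = 448 (J = Mul(7, Pow(Add(6, 2), 2)) = Mul(7, Pow(8, 2)) = Mul(7, 64) = 448)
Function('u')(s) = Add(s, Mul(2, Pow(s, 2))) (Function('u')(s) = Add(Add(Pow(s, 2), Pow(s, 2)), s) = Add(Mul(2, Pow(s, 2)), s) = Add(s, Mul(2, Pow(s, 2))))
Pow(Function('u')(Function('r')(J, 3)), 2) = Pow(Mul(-5, Add(1, Mul(2, -5))), 2) = Pow(Mul(-5, Add(1, -10)), 2) = Pow(Mul(-5, -9), 2) = Pow(45, 2) = 2025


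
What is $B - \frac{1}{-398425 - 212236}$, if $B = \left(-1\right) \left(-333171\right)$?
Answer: $\frac{203454536032}{610661} \approx 3.3317 \cdot 10^{5}$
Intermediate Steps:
$B = 333171$
$B - \frac{1}{-398425 - 212236} = 333171 - \frac{1}{-398425 - 212236} = 333171 - \frac{1}{-610661} = 333171 - - \frac{1}{610661} = 333171 + \frac{1}{610661} = \frac{203454536032}{610661}$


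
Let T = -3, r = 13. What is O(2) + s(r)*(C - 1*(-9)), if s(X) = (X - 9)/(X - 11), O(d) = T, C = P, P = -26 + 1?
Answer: -35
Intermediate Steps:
P = -25
C = -25
O(d) = -3
s(X) = (-9 + X)/(-11 + X)
O(2) + s(r)*(C - 1*(-9)) = -3 + ((-9 + 13)/(-11 + 13))*(-25 - 1*(-9)) = -3 + (4/2)*(-25 + 9) = -3 + ((½)*4)*(-16) = -3 + 2*(-16) = -3 - 32 = -35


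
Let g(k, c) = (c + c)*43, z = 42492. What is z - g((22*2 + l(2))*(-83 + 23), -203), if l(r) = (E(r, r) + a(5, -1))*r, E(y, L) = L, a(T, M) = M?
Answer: 59950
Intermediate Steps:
l(r) = r*(-1 + r) (l(r) = (r - 1)*r = (-1 + r)*r = r*(-1 + r))
g(k, c) = 86*c (g(k, c) = (2*c)*43 = 86*c)
z - g((22*2 + l(2))*(-83 + 23), -203) = 42492 - 86*(-203) = 42492 - 1*(-17458) = 42492 + 17458 = 59950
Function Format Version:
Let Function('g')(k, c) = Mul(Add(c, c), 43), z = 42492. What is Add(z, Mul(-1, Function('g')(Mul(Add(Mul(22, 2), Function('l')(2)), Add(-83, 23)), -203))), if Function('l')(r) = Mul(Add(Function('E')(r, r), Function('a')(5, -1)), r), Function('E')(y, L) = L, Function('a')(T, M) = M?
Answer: 59950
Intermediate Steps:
Function('l')(r) = Mul(r, Add(-1, r)) (Function('l')(r) = Mul(Add(r, -1), r) = Mul(Add(-1, r), r) = Mul(r, Add(-1, r)))
Function('g')(k, c) = Mul(86, c) (Function('g')(k, c) = Mul(Mul(2, c), 43) = Mul(86, c))
Add(z, Mul(-1, Function('g')(Mul(Add(Mul(22, 2), Function('l')(2)), Add(-83, 23)), -203))) = Add(42492, Mul(-1, Mul(86, -203))) = Add(42492, Mul(-1, -17458)) = Add(42492, 17458) = 59950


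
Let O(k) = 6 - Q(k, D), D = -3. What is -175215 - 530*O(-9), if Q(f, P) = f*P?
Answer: -164085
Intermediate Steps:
Q(f, P) = P*f
O(k) = 6 + 3*k (O(k) = 6 - (-3)*k = 6 + 3*k)
-175215 - 530*O(-9) = -175215 - 530*(6 + 3*(-9)) = -175215 - 530*(6 - 27) = -175215 - 530*(-21) = -175215 - 1*(-11130) = -175215 + 11130 = -164085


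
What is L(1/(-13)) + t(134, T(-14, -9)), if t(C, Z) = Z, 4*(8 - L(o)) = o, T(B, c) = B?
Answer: -311/52 ≈ -5.9808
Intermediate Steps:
L(o) = 8 - o/4
L(1/(-13)) + t(134, T(-14, -9)) = (8 - ¼/(-13)) - 14 = (8 - ¼*(-1/13)) - 14 = (8 + 1/52) - 14 = 417/52 - 14 = -311/52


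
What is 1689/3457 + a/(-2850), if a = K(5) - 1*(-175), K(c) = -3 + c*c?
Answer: 4132621/9852450 ≈ 0.41945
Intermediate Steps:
K(c) = -3 + c**2
a = 197 (a = (-3 + 5**2) - 1*(-175) = (-3 + 25) + 175 = 22 + 175 = 197)
1689/3457 + a/(-2850) = 1689/3457 + 197/(-2850) = 1689*(1/3457) + 197*(-1/2850) = 1689/3457 - 197/2850 = 4132621/9852450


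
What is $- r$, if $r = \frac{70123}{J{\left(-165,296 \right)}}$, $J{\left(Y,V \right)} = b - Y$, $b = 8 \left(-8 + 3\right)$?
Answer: $- \frac{70123}{125} \approx -560.98$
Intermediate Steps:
$b = -40$ ($b = 8 \left(-5\right) = -40$)
$J{\left(Y,V \right)} = -40 - Y$
$r = \frac{70123}{125}$ ($r = \frac{70123}{-40 - -165} = \frac{70123}{-40 + 165} = \frac{70123}{125} \approx 560.98$)
$- r = \left(-1\right) \frac{70123}{125} = - \frac{70123}{125}$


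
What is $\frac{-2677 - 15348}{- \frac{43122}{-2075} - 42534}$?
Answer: $\frac{37401875}{88214928} \approx 0.42399$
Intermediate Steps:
$\frac{-2677 - 15348}{- \frac{43122}{-2075} - 42534} = - \frac{18025}{\left(-43122\right) \left(- \frac{1}{2075}\right) - 42534} = - \frac{18025}{\frac{43122}{2075} - 42534} = - \frac{18025}{- \frac{88214928}{2075}} = \left(-18025\right) \left(- \frac{2075}{88214928}\right) = \frac{37401875}{88214928}$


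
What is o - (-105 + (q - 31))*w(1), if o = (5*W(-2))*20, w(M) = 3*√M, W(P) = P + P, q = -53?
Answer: 167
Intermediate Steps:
W(P) = 2*P
o = -400 (o = (5*(2*(-2)))*20 = (5*(-4))*20 = -20*20 = -400)
o - (-105 + (q - 31))*w(1) = -400 - (-105 + (-53 - 31))*3*√1 = -400 - (-105 - 84)*3*1 = -400 - (-189)*3 = -400 - 1*(-567) = -400 + 567 = 167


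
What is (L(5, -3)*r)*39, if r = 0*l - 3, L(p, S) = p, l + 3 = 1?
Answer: -585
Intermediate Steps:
l = -2 (l = -3 + 1 = -2)
r = -3 (r = 0*(-2) - 3 = 0 - 3 = -3)
(L(5, -3)*r)*39 = (5*(-3))*39 = -15*39 = -585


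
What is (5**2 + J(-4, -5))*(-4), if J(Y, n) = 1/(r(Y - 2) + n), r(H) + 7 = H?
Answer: -898/9 ≈ -99.778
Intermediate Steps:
r(H) = -7 + H
J(Y, n) = 1/(-9 + Y + n) (J(Y, n) = 1/((-7 + (Y - 2)) + n) = 1/((-7 + (-2 + Y)) + n) = 1/((-9 + Y) + n) = 1/(-9 + Y + n))
(5**2 + J(-4, -5))*(-4) = (5**2 + 1/(-9 - 4 - 5))*(-4) = (25 + 1/(-18))*(-4) = (25 - 1/18)*(-4) = (449/18)*(-4) = -898/9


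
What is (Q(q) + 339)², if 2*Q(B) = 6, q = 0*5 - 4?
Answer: 116964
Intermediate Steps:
q = -4 (q = 0 - 4 = -4)
Q(B) = 3 (Q(B) = (½)*6 = 3)
(Q(q) + 339)² = (3 + 339)² = 342² = 116964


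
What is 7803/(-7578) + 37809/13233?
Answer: 6787389/3714062 ≈ 1.8275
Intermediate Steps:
7803/(-7578) + 37809/13233 = 7803*(-1/7578) + 37809*(1/13233) = -867/842 + 12603/4411 = 6787389/3714062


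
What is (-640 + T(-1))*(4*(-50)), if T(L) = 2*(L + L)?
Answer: 128800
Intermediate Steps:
T(L) = 4*L (T(L) = 2*(2*L) = 4*L)
(-640 + T(-1))*(4*(-50)) = (-640 + 4*(-1))*(4*(-50)) = (-640 - 4)*(-200) = -644*(-200) = 128800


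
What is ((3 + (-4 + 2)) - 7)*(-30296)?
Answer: 181776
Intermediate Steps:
((3 + (-4 + 2)) - 7)*(-30296) = ((3 - 2) - 7)*(-30296) = (1 - 7)*(-30296) = -6*(-30296) = 181776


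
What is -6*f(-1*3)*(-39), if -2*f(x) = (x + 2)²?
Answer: -117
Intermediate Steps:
f(x) = -(2 + x)²/2 (f(x) = -(x + 2)²/2 = -(2 + x)²/2)
-6*f(-1*3)*(-39) = -(-3)*(2 - 1*3)²*(-39) = -(-3)*(2 - 3)²*(-39) = -(-3)*(-1)²*(-39) = -(-3)*(-39) = -6*(-½)*(-39) = 3*(-39) = -117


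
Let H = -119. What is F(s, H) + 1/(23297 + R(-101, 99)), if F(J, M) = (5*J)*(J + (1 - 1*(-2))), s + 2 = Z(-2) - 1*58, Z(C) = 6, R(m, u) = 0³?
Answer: 320799691/23297 ≈ 13770.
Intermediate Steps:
R(m, u) = 0
s = -54 (s = -2 + (6 - 1*58) = -2 + (6 - 58) = -2 - 52 = -54)
F(J, M) = 5*J*(3 + J) (F(J, M) = (5*J)*(J + (1 + 2)) = (5*J)*(J + 3) = (5*J)*(3 + J) = 5*J*(3 + J))
F(s, H) + 1/(23297 + R(-101, 99)) = 5*(-54)*(3 - 54) + 1/(23297 + 0) = 5*(-54)*(-51) + 1/23297 = 13770 + 1/23297 = 320799691/23297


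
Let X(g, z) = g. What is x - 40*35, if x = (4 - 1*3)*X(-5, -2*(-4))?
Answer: -1405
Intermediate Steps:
x = -5 (x = (4 - 1*3)*(-5) = (4 - 3)*(-5) = 1*(-5) = -5)
x - 40*35 = -5 - 40*35 = -5 - 1400 = -1405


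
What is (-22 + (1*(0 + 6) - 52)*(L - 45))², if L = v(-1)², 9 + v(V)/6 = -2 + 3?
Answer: 10802692096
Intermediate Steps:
v(V) = -48 (v(V) = -54 + 6*(-2 + 3) = -54 + 6*1 = -54 + 6 = -48)
L = 2304 (L = (-48)² = 2304)
(-22 + (1*(0 + 6) - 52)*(L - 45))² = (-22 + (1*(0 + 6) - 52)*(2304 - 45))² = (-22 + (1*6 - 52)*2259)² = (-22 + (6 - 52)*2259)² = (-22 - 46*2259)² = (-22 - 103914)² = (-103936)² = 10802692096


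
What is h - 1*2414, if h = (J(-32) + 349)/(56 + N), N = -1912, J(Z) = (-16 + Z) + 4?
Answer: -4480689/1856 ≈ -2414.2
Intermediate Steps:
J(Z) = -12 + Z
h = -305/1856 (h = ((-12 - 32) + 349)/(56 - 1912) = (-44 + 349)/(-1856) = 305*(-1/1856) = -305/1856 ≈ -0.16433)
h - 1*2414 = -305/1856 - 1*2414 = -305/1856 - 2414 = -4480689/1856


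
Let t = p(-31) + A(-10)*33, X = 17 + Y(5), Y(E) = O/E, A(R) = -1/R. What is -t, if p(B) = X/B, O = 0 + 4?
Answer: -169/62 ≈ -2.7258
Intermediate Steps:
O = 4
Y(E) = 4/E
X = 89/5 (X = 17 + 4/5 = 17 + 4*(⅕) = 17 + ⅘ = 89/5 ≈ 17.800)
p(B) = 89/(5*B)
t = 169/62 (t = (89/5)/(-31) - 1/(-10)*33 = (89/5)*(-1/31) - 1*(-⅒)*33 = -89/155 + (⅒)*33 = -89/155 + 33/10 = 169/62 ≈ 2.7258)
-t = -1*169/62 = -169/62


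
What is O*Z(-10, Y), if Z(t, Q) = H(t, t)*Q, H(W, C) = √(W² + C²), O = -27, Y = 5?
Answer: -1350*√2 ≈ -1909.2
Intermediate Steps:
H(W, C) = √(C² + W²)
Z(t, Q) = Q*√2*√(t²) (Z(t, Q) = √(t² + t²)*Q = √(2*t²)*Q = (√2*√(t²))*Q = Q*√2*√(t²))
O*Z(-10, Y) = -135*√2*√((-10)²) = -135*√2*√100 = -135*√2*10 = -1350*√2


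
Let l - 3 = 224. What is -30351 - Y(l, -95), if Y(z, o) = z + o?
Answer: -30483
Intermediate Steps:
l = 227 (l = 3 + 224 = 227)
Y(z, o) = o + z
-30351 - Y(l, -95) = -30351 - (-95 + 227) = -30351 - 1*132 = -30351 - 132 = -30483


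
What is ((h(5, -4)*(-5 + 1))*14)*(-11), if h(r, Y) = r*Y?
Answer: -12320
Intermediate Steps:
h(r, Y) = Y*r
((h(5, -4)*(-5 + 1))*14)*(-11) = (((-4*5)*(-5 + 1))*14)*(-11) = (-20*(-4)*14)*(-11) = (80*14)*(-11) = 1120*(-11) = -12320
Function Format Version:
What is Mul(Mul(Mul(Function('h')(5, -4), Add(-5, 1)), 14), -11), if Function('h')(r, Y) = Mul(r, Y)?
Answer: -12320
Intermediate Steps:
Function('h')(r, Y) = Mul(Y, r)
Mul(Mul(Mul(Function('h')(5, -4), Add(-5, 1)), 14), -11) = Mul(Mul(Mul(Mul(-4, 5), Add(-5, 1)), 14), -11) = Mul(Mul(Mul(-20, -4), 14), -11) = Mul(Mul(80, 14), -11) = Mul(1120, -11) = -12320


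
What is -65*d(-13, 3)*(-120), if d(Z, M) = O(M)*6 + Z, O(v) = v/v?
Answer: -54600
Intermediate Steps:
O(v) = 1
d(Z, M) = 6 + Z (d(Z, M) = 1*6 + Z = 6 + Z)
-65*d(-13, 3)*(-120) = -65*(6 - 13)*(-120) = -65*(-7)*(-120) = 455*(-120) = -54600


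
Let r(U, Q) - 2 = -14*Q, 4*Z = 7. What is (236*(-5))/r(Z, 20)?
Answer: 590/139 ≈ 4.2446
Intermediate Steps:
Z = 7/4 (Z = (¼)*7 = 7/4 ≈ 1.7500)
r(U, Q) = 2 - 14*Q
(236*(-5))/r(Z, 20) = (236*(-5))/(2 - 14*20) = -1180/(2 - 280) = -1180/(-278) = -1180*(-1/278) = 590/139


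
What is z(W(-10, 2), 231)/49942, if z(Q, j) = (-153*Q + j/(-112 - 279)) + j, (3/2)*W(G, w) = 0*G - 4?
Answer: 124809/9763661 ≈ 0.012783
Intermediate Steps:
W(G, w) = -8/3 (W(G, w) = 2*(0*G - 4)/3 = 2*(0 - 4)/3 = (⅔)*(-4) = -8/3)
z(Q, j) = -153*Q + 390*j/391 (z(Q, j) = (-153*Q + j/(-391)) + j = (-153*Q - j/391) + j = -153*Q + 390*j/391)
z(W(-10, 2), 231)/49942 = (-153*(-8/3) + (390/391)*231)/49942 = (408 + 90090/391)*(1/49942) = (249618/391)*(1/49942) = 124809/9763661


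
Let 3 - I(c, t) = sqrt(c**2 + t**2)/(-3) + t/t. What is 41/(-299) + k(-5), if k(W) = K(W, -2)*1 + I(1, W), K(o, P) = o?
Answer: -938/299 + sqrt(26)/3 ≈ -1.4375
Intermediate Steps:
I(c, t) = 2 + sqrt(c**2 + t**2)/3 (I(c, t) = 3 - (sqrt(c**2 + t**2)/(-3) + t/t) = 3 - (sqrt(c**2 + t**2)*(-1/3) + 1) = 3 - (-sqrt(c**2 + t**2)/3 + 1) = 3 - (1 - sqrt(c**2 + t**2)/3) = 3 + (-1 + sqrt(c**2 + t**2)/3) = 2 + sqrt(c**2 + t**2)/3)
k(W) = 2 + W + sqrt(1 + W**2)/3 (k(W) = W*1 + (2 + sqrt(1**2 + W**2)/3) = W + (2 + sqrt(1 + W**2)/3) = 2 + W + sqrt(1 + W**2)/3)
41/(-299) + k(-5) = 41/(-299) + (2 - 5 + sqrt(1 + (-5)**2)/3) = 41*(-1/299) + (2 - 5 + sqrt(1 + 25)/3) = -41/299 + (2 - 5 + sqrt(26)/3) = -41/299 + (-3 + sqrt(26)/3) = -938/299 + sqrt(26)/3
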